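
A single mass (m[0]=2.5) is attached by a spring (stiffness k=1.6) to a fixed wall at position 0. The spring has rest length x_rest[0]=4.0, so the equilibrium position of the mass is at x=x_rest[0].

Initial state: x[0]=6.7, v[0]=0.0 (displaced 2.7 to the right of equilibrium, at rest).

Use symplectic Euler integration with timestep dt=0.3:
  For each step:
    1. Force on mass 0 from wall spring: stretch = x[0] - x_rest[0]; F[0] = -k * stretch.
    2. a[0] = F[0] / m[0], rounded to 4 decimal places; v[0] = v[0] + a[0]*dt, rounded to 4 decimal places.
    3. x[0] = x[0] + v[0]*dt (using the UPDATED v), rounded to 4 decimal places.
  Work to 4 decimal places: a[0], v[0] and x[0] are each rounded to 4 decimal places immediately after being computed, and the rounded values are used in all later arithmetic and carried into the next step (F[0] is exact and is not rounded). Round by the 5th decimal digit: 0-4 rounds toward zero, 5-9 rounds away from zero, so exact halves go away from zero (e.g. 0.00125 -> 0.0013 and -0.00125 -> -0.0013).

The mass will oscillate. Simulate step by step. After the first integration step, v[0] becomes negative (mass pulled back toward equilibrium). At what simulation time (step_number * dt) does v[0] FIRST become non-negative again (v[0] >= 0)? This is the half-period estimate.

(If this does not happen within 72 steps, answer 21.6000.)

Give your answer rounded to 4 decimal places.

Answer: 4.2000

Derivation:
Step 0: x=[6.7000] v=[0.0000]
Step 1: x=[6.5445] v=[-0.5184]
Step 2: x=[6.2424] v=[-1.0070]
Step 3: x=[5.8112] v=[-1.4375]
Step 4: x=[5.2756] v=[-1.7853]
Step 5: x=[4.6665] v=[-2.0302]
Step 6: x=[4.0190] v=[-2.1582]
Step 7: x=[3.3704] v=[-2.1619]
Step 8: x=[2.7581] v=[-2.0410]
Step 9: x=[2.2173] v=[-1.8026]
Step 10: x=[1.7792] v=[-1.4603]
Step 11: x=[1.4690] v=[-1.0339]
Step 12: x=[1.3046] v=[-0.5480]
Step 13: x=[1.2955] v=[-0.0305]
Step 14: x=[1.4421] v=[0.4888]
First v>=0 after going negative at step 14, time=4.2000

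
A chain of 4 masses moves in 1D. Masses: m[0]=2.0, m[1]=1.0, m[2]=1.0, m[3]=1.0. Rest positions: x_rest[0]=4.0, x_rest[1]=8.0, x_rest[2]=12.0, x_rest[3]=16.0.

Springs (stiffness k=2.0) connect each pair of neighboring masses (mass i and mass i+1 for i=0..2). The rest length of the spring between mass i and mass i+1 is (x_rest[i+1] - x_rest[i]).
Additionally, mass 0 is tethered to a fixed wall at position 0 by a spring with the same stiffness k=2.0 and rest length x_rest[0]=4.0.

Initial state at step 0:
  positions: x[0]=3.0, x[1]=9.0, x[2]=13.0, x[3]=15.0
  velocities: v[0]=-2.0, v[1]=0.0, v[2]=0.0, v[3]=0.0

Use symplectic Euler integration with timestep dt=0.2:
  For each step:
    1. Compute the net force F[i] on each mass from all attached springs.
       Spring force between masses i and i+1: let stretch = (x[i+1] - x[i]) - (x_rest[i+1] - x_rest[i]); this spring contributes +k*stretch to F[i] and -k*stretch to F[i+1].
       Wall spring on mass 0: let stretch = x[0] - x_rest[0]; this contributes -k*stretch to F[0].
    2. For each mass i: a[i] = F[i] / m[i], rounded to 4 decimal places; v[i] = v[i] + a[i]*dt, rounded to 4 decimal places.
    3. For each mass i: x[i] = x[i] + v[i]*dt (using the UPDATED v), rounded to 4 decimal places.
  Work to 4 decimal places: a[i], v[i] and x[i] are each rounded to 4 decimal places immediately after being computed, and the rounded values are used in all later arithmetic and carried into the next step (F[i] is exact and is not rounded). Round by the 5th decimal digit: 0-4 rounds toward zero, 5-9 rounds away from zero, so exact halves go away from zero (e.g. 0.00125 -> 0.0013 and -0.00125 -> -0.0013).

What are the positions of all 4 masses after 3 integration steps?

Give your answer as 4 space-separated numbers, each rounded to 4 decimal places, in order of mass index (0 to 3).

Step 0: x=[3.0000 9.0000 13.0000 15.0000] v=[-2.0000 0.0000 0.0000 0.0000]
Step 1: x=[2.7200 8.8400 12.8400 15.1600] v=[-1.4000 -0.8000 -0.8000 0.8000]
Step 2: x=[2.5760 8.5104 12.5456 15.4544] v=[-0.7200 -1.6480 -1.4720 1.4720]
Step 3: x=[2.5663 8.0289 12.1611 15.8361] v=[-0.0483 -2.4077 -1.9226 1.9085]

Answer: 2.5663 8.0289 12.1611 15.8361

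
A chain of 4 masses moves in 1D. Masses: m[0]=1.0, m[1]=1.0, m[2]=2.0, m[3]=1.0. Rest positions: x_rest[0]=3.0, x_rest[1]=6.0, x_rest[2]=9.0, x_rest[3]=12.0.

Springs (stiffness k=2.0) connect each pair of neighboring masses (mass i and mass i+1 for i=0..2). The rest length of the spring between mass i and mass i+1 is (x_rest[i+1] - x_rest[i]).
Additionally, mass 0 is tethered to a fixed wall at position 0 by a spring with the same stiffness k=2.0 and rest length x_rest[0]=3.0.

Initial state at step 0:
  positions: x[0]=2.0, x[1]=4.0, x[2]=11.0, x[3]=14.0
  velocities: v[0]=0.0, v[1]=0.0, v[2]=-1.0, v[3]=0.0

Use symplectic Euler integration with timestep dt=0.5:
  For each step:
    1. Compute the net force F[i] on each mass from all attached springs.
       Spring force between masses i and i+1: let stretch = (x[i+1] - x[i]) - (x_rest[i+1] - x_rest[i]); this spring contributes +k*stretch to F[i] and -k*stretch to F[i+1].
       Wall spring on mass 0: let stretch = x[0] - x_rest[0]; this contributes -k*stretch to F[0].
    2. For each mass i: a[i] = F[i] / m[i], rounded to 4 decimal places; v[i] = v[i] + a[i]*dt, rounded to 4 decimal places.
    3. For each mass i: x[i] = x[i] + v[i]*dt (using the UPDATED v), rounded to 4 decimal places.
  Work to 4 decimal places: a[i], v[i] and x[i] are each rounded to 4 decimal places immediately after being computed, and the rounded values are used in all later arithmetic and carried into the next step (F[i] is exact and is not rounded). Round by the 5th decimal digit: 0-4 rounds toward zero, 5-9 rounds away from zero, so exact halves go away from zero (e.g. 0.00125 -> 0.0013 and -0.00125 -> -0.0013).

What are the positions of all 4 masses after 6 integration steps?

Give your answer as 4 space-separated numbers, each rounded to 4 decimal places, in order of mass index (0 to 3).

Answer: 0.8047 6.3243 8.5157 10.0508

Derivation:
Step 0: x=[2.0000 4.0000 11.0000 14.0000] v=[0.0000 0.0000 -1.0000 0.0000]
Step 1: x=[2.0000 6.5000 9.5000 14.0000] v=[0.0000 5.0000 -3.0000 0.0000]
Step 2: x=[3.2500 8.2500 8.3750 13.2500] v=[2.5000 3.5000 -2.2500 -1.5000]
Step 3: x=[5.3750 7.5625 8.4375 11.5625] v=[4.2500 -1.3750 0.1250 -3.3750]
Step 4: x=[5.9063 6.2188 9.0625 9.8125] v=[1.0625 -2.6875 1.2500 -3.5000]
Step 5: x=[3.6407 6.1407 9.1641 9.1875] v=[-4.5313 -0.1563 0.2032 -1.2500]
Step 6: x=[0.8047 6.3243 8.5157 10.0508] v=[-5.6720 0.3671 -1.2968 1.7266]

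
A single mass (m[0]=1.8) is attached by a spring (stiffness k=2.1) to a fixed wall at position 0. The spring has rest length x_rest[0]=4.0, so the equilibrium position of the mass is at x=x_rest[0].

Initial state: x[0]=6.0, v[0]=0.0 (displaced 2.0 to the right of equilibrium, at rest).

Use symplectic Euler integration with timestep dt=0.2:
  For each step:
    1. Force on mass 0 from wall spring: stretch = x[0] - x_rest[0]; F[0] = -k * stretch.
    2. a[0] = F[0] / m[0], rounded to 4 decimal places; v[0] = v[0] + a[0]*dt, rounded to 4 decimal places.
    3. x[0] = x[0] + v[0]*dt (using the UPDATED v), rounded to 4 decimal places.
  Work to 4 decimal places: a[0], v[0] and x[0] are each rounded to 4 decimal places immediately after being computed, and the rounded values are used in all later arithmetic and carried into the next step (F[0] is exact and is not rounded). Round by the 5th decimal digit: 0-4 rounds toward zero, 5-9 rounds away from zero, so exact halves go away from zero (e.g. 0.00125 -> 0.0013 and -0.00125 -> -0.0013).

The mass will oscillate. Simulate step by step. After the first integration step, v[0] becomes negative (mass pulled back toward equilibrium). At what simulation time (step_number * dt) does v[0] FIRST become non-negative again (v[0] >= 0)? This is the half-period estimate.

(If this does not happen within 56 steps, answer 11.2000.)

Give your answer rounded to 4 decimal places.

Step 0: x=[6.0000] v=[0.0000]
Step 1: x=[5.9067] v=[-0.4667]
Step 2: x=[5.7244] v=[-0.9116]
Step 3: x=[5.4616] v=[-1.3140]
Step 4: x=[5.1306] v=[-1.6550]
Step 5: x=[4.7468] v=[-1.9188]
Step 6: x=[4.3282] v=[-2.0931]
Step 7: x=[3.8943] v=[-2.1697]
Step 8: x=[3.4653] v=[-2.1450]
Step 9: x=[3.0613] v=[-2.0202]
Step 10: x=[2.7011] v=[-1.8012]
Step 11: x=[2.4015] v=[-1.4981]
Step 12: x=[2.1765] v=[-1.1251]
Step 13: x=[2.0366] v=[-0.6996]
Step 14: x=[1.9883] v=[-0.2415]
Step 15: x=[2.0339] v=[0.2279]
First v>=0 after going negative at step 15, time=3.0000

Answer: 3.0000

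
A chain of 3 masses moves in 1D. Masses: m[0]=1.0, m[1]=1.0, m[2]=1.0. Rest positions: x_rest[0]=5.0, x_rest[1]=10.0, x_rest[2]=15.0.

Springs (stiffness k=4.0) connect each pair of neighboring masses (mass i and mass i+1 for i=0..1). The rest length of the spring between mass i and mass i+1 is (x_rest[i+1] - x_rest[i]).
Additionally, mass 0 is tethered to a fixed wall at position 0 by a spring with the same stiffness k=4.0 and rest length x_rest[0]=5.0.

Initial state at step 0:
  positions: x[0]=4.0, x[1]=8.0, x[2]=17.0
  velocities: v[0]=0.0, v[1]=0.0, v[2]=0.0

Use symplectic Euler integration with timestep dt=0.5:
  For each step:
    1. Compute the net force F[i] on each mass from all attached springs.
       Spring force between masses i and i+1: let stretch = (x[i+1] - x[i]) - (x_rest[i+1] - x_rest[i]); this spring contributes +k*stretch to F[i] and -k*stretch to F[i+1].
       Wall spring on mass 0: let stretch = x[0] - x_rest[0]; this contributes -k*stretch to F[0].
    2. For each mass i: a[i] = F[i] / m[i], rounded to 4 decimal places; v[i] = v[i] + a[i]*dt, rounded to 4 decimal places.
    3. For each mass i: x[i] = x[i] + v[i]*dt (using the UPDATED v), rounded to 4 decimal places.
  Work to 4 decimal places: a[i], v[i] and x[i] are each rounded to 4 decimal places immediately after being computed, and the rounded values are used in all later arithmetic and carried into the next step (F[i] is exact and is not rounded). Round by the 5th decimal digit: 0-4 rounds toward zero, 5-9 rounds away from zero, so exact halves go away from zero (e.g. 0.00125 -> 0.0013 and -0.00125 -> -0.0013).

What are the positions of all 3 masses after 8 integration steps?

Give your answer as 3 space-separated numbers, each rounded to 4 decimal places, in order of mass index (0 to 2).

Step 0: x=[4.0000 8.0000 17.0000] v=[0.0000 0.0000 0.0000]
Step 1: x=[4.0000 13.0000 13.0000] v=[0.0000 10.0000 -8.0000]
Step 2: x=[9.0000 9.0000 14.0000] v=[10.0000 -8.0000 2.0000]
Step 3: x=[5.0000 10.0000 15.0000] v=[-8.0000 2.0000 2.0000]
Step 4: x=[1.0000 11.0000 16.0000] v=[-8.0000 2.0000 2.0000]
Step 5: x=[6.0000 7.0000 17.0000] v=[10.0000 -8.0000 2.0000]
Step 6: x=[6.0000 12.0000 13.0000] v=[0.0000 10.0000 -8.0000]
Step 7: x=[6.0000 12.0000 13.0000] v=[0.0000 0.0000 0.0000]
Step 8: x=[6.0000 7.0000 17.0000] v=[0.0000 -10.0000 8.0000]

Answer: 6.0000 7.0000 17.0000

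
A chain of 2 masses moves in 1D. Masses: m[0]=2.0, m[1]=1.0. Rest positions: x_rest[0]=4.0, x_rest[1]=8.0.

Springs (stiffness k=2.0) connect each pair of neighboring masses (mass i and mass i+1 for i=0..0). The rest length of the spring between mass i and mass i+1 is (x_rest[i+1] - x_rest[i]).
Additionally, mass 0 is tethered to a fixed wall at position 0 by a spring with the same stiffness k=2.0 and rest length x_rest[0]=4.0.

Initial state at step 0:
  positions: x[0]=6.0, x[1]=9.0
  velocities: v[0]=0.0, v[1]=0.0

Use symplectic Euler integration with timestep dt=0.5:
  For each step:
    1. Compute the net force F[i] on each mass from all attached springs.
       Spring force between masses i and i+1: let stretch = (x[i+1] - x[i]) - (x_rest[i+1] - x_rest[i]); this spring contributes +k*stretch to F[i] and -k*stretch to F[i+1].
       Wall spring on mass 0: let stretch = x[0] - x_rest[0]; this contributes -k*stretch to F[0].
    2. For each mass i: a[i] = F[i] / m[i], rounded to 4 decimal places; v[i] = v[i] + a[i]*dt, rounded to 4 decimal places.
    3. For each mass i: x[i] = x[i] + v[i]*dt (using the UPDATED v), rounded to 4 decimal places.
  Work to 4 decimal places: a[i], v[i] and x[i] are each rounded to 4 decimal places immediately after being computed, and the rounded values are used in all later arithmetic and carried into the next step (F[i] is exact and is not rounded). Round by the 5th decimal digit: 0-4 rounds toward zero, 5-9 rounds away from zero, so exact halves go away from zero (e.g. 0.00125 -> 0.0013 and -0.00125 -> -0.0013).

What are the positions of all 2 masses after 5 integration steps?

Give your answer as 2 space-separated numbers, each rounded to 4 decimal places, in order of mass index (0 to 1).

Step 0: x=[6.0000 9.0000] v=[0.0000 0.0000]
Step 1: x=[5.2500 9.5000] v=[-1.5000 1.0000]
Step 2: x=[4.2500 9.8750] v=[-2.0000 0.7500]
Step 3: x=[3.5938 9.4375] v=[-1.3125 -0.8750]
Step 4: x=[3.5000 8.0782] v=[-0.1876 -2.7187]
Step 5: x=[3.6758 6.4298] v=[0.3515 -3.2969]

Answer: 3.6758 6.4298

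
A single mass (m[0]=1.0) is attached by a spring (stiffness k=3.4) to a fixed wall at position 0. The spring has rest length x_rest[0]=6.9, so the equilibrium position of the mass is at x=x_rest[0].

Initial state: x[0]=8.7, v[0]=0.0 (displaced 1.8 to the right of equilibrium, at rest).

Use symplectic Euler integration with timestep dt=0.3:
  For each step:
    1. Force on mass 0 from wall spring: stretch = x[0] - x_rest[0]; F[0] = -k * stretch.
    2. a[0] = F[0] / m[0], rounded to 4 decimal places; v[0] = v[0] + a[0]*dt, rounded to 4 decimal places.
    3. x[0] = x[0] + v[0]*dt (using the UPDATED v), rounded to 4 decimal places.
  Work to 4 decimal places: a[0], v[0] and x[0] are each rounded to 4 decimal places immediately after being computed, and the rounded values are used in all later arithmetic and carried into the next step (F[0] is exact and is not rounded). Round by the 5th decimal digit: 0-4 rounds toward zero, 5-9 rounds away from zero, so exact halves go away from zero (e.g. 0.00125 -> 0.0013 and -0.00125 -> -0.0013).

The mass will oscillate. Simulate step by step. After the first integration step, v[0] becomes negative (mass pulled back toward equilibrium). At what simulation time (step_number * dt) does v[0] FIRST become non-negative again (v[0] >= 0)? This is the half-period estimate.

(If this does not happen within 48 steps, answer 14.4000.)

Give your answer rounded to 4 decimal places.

Answer: 1.8000

Derivation:
Step 0: x=[8.7000] v=[0.0000]
Step 1: x=[8.1492] v=[-1.8360]
Step 2: x=[7.2161] v=[-3.1102]
Step 3: x=[6.1863] v=[-3.4326]
Step 4: x=[5.3749] v=[-2.7046]
Step 5: x=[5.0302] v=[-1.1490]
Step 6: x=[5.2577] v=[0.7582]
First v>=0 after going negative at step 6, time=1.8000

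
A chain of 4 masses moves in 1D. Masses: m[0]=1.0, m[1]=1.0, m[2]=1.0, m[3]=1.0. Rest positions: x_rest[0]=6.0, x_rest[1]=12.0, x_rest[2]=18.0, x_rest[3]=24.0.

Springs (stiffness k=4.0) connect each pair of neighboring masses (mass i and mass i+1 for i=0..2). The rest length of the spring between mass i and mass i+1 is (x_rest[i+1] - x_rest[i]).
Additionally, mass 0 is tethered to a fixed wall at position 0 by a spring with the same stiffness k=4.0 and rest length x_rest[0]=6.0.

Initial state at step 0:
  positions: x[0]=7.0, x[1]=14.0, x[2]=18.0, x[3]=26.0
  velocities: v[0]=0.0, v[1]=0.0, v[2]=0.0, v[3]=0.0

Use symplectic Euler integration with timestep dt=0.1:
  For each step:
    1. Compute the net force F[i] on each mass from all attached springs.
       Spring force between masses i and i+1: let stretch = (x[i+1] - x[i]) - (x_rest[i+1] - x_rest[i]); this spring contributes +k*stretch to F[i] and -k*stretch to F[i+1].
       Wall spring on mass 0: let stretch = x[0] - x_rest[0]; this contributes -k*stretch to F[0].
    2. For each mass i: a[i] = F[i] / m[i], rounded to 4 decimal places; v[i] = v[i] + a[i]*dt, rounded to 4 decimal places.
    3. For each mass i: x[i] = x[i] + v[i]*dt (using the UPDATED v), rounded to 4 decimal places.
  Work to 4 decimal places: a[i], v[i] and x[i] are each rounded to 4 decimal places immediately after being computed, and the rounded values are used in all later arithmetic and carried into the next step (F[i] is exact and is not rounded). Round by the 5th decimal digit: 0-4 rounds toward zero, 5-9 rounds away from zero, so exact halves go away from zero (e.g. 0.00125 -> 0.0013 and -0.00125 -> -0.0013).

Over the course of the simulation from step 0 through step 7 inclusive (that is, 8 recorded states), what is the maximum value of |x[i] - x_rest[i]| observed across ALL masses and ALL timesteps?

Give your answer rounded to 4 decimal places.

Step 0: x=[7.0000 14.0000 18.0000 26.0000] v=[0.0000 0.0000 0.0000 0.0000]
Step 1: x=[7.0000 13.8800 18.1600 25.9200] v=[0.0000 -1.2000 1.6000 -0.8000]
Step 2: x=[6.9952 13.6560 18.4592 25.7696] v=[-0.0480 -2.2400 2.9920 -1.5040]
Step 3: x=[6.9770 13.3577 18.8587 25.5668] v=[-0.1818 -2.9830 3.9949 -2.0282]
Step 4: x=[6.9350 13.0242 19.3065 25.3357] v=[-0.4203 -3.3349 4.4777 -2.3114]
Step 5: x=[6.8591 12.6984 19.7442 25.1034] v=[-0.7586 -3.2577 4.3765 -2.3231]
Step 6: x=[6.7425 12.4209 20.1144 24.8967] v=[-1.1665 -2.7751 3.7019 -2.0668]
Step 7: x=[6.5833 12.2240 20.3681 24.7387] v=[-1.5921 -1.9691 2.5374 -1.5797]
Max displacement = 2.3681

Answer: 2.3681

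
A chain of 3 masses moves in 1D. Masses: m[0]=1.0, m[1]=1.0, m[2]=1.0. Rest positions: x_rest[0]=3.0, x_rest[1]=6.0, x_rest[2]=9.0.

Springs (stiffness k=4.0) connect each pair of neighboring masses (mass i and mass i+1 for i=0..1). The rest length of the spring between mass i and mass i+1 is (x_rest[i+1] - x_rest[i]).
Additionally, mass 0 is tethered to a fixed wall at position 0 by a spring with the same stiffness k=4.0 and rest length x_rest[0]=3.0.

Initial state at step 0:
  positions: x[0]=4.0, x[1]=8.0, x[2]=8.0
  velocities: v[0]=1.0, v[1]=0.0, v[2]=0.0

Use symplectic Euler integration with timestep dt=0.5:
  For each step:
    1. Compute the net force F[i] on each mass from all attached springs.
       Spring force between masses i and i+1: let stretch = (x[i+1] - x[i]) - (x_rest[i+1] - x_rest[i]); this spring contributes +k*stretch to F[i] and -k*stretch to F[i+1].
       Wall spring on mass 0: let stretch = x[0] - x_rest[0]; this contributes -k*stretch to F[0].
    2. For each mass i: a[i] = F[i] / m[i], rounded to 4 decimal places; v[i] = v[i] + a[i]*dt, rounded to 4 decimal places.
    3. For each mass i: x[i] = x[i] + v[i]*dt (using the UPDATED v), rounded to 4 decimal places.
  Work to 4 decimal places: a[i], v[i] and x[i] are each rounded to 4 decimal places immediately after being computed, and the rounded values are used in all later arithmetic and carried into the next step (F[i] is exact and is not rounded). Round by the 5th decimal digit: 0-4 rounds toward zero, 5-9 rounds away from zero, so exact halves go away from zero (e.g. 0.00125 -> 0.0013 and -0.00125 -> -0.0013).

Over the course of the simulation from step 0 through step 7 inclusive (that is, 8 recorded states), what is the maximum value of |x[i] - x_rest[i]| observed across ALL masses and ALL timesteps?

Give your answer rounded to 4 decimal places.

Step 0: x=[4.0000 8.0000 8.0000] v=[1.0000 0.0000 0.0000]
Step 1: x=[4.5000 4.0000 11.0000] v=[1.0000 -8.0000 6.0000]
Step 2: x=[0.0000 7.5000 10.0000] v=[-9.0000 7.0000 -2.0000]
Step 3: x=[3.0000 6.0000 9.5000] v=[6.0000 -3.0000 -1.0000]
Step 4: x=[6.0000 5.0000 8.5000] v=[6.0000 -2.0000 -2.0000]
Step 5: x=[2.0000 8.5000 7.0000] v=[-8.0000 7.0000 -3.0000]
Step 6: x=[2.5000 4.0000 10.0000] v=[1.0000 -9.0000 6.0000]
Step 7: x=[2.0000 4.0000 10.0000] v=[-1.0000 0.0000 0.0000]
Max displacement = 3.0000

Answer: 3.0000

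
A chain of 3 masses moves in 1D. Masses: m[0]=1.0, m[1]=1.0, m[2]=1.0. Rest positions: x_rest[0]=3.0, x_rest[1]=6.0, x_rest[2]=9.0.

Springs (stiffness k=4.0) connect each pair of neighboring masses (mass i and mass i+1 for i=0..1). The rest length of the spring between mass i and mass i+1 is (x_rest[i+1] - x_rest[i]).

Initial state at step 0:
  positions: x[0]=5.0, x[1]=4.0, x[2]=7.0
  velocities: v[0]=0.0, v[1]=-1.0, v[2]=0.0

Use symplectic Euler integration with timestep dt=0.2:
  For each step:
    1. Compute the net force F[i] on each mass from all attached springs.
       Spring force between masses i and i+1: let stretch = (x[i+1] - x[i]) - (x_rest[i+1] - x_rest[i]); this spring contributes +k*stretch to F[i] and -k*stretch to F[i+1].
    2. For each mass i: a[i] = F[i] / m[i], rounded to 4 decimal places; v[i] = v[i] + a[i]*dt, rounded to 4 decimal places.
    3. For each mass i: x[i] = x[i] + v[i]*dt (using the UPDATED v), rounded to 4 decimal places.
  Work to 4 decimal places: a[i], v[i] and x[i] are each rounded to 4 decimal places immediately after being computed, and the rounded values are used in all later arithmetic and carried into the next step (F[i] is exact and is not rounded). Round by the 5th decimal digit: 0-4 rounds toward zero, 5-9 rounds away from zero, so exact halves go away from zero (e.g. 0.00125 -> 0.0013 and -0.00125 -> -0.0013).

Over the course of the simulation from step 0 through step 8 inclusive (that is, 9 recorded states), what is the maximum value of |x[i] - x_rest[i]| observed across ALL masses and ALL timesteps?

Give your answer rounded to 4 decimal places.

Step 0: x=[5.0000 4.0000 7.0000] v=[0.0000 -1.0000 0.0000]
Step 1: x=[4.3600 4.4400 7.0000] v=[-3.2000 2.2000 0.0000]
Step 2: x=[3.2528 5.2768 7.0704] v=[-5.5360 4.1840 0.3520]
Step 3: x=[1.9894 6.0767 7.3338] v=[-6.3168 3.9997 1.3171]
Step 4: x=[0.9000 6.4238 7.8761] v=[-5.4470 1.7355 2.7114]
Step 5: x=[0.2144 6.1195 8.6660] v=[-3.4280 -1.5217 3.9496]
Step 6: x=[-0.0064 5.2778 9.5285] v=[-1.1039 -4.2086 4.3124]
Step 7: x=[0.1383 4.2707 10.1909] v=[0.7235 -5.0354 3.3118]
Step 8: x=[0.4642 3.5497 10.3860] v=[1.6294 -3.6052 0.9756]
Max displacement = 3.0064

Answer: 3.0064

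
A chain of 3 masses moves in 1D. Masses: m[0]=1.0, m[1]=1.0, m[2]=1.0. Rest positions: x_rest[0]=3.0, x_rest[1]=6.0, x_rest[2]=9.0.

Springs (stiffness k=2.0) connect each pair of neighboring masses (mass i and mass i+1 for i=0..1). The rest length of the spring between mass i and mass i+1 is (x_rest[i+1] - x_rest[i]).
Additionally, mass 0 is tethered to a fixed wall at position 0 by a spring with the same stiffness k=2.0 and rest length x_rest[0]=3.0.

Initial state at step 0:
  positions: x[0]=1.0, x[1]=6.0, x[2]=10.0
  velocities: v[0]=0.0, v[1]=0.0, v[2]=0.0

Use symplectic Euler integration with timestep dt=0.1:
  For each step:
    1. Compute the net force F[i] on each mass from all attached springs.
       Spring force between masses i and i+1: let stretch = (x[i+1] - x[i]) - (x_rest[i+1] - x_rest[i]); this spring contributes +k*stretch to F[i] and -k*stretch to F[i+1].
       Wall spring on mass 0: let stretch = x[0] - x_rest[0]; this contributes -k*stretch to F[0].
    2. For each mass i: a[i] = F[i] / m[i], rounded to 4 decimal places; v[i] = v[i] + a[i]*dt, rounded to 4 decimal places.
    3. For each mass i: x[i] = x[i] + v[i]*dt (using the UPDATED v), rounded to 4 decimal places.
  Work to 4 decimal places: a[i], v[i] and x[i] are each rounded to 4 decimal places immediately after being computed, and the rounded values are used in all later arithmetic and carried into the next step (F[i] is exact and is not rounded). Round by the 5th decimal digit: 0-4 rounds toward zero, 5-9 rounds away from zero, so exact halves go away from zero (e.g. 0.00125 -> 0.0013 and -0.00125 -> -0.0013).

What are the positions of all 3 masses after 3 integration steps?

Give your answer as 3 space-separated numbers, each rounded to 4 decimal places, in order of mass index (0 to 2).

Step 0: x=[1.0000 6.0000 10.0000] v=[0.0000 0.0000 0.0000]
Step 1: x=[1.0800 5.9800 9.9800] v=[0.8000 -0.2000 -0.2000]
Step 2: x=[1.2364 5.9420 9.9400] v=[1.5640 -0.3800 -0.4000]
Step 3: x=[1.4622 5.8899 9.8800] v=[2.2578 -0.5215 -0.5996]

Answer: 1.4622 5.8899 9.8800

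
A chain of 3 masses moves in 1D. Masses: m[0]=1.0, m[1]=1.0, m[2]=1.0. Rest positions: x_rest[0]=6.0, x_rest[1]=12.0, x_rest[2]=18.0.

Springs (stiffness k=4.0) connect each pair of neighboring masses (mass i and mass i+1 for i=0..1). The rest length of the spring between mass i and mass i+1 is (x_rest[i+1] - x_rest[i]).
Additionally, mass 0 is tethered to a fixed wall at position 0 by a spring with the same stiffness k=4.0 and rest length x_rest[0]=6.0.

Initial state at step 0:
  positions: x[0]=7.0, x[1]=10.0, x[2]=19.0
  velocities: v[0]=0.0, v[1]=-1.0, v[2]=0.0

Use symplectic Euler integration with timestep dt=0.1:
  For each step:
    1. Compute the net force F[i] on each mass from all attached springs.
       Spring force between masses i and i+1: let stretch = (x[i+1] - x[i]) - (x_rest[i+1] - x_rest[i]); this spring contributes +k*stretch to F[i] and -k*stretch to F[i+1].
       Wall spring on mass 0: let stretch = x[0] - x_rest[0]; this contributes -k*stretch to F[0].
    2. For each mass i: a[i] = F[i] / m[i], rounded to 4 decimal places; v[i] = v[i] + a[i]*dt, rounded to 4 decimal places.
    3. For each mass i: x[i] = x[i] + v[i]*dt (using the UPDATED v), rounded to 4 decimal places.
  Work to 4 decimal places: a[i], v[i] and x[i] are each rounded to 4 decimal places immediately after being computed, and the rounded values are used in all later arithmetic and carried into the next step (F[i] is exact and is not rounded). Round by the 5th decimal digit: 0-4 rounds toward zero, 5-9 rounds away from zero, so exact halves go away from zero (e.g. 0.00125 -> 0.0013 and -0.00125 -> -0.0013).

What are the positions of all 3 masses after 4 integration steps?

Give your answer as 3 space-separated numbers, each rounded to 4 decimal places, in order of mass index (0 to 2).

Step 0: x=[7.0000 10.0000 19.0000] v=[0.0000 -1.0000 0.0000]
Step 1: x=[6.8400 10.1400 18.8800] v=[-1.6000 1.4000 -1.2000]
Step 2: x=[6.5384 10.4976 18.6504] v=[-3.0160 3.5760 -2.2960]
Step 3: x=[6.1336 11.0229 18.3347] v=[-4.0477 5.2534 -3.1571]
Step 4: x=[5.6791 11.6451 17.9665] v=[-4.5454 6.2224 -3.6818]

Answer: 5.6791 11.6451 17.9665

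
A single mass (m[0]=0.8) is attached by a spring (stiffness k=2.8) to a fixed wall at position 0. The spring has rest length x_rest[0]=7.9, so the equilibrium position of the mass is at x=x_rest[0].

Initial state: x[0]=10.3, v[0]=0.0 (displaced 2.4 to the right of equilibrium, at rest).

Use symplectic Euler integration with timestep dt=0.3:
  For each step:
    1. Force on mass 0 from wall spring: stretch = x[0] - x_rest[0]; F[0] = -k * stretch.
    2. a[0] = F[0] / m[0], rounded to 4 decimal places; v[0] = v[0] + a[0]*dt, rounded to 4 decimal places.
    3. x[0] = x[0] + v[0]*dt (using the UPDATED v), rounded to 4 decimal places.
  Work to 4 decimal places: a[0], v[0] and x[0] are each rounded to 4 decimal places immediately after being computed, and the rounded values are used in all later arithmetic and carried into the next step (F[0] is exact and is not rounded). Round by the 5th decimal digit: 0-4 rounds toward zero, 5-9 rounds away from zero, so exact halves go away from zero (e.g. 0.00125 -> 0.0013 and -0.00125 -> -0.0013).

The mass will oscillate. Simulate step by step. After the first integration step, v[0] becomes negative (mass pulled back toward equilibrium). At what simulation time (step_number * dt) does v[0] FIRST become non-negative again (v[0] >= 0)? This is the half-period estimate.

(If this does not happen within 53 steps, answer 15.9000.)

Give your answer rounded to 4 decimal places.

Step 0: x=[10.3000] v=[0.0000]
Step 1: x=[9.5440] v=[-2.5200]
Step 2: x=[8.2701] v=[-4.2462]
Step 3: x=[6.8797] v=[-4.6348]
Step 4: x=[5.8107] v=[-3.5635]
Step 5: x=[5.3998] v=[-1.3697]
Step 6: x=[5.7765] v=[1.2555]
First v>=0 after going negative at step 6, time=1.8000

Answer: 1.8000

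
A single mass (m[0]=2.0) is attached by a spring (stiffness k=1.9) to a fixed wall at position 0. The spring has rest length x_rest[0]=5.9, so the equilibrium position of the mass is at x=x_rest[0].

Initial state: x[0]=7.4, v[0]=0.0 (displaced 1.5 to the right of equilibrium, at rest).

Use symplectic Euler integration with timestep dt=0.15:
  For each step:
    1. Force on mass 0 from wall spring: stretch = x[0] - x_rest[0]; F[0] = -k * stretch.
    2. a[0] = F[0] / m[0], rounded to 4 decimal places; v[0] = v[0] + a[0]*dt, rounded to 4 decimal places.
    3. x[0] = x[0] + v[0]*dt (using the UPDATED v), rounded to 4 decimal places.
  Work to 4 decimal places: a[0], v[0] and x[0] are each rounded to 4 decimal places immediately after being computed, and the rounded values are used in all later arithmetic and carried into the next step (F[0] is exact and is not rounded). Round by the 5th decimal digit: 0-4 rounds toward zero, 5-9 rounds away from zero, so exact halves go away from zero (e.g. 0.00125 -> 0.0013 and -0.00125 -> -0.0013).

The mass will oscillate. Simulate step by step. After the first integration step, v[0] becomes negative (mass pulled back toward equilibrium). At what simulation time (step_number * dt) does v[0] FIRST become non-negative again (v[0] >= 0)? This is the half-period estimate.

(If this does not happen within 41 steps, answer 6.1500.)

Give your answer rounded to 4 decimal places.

Answer: 3.3000

Derivation:
Step 0: x=[7.4000] v=[0.0000]
Step 1: x=[7.3679] v=[-0.2138]
Step 2: x=[7.3045] v=[-0.4230]
Step 3: x=[7.2110] v=[-0.6231]
Step 4: x=[7.0895] v=[-0.8099]
Step 5: x=[6.9426] v=[-0.9794]
Step 6: x=[6.7734] v=[-1.1280]
Step 7: x=[6.5855] v=[-1.2525]
Step 8: x=[6.3830] v=[-1.3502]
Step 9: x=[6.1702] v=[-1.4190]
Step 10: x=[5.9516] v=[-1.4575]
Step 11: x=[5.7319] v=[-1.4649]
Step 12: x=[5.5158] v=[-1.4409]
Step 13: x=[5.3079] v=[-1.3862]
Step 14: x=[5.1126] v=[-1.3018]
Step 15: x=[4.9342] v=[-1.1896]
Step 16: x=[4.7764] v=[-1.0520]
Step 17: x=[4.6426] v=[-0.8919]
Step 18: x=[4.5357] v=[-0.7127]
Step 19: x=[4.4580] v=[-0.5183]
Step 20: x=[4.4111] v=[-0.3128]
Step 21: x=[4.3960] v=[-0.1006]
Step 22: x=[4.4131] v=[0.1137]
First v>=0 after going negative at step 22, time=3.3000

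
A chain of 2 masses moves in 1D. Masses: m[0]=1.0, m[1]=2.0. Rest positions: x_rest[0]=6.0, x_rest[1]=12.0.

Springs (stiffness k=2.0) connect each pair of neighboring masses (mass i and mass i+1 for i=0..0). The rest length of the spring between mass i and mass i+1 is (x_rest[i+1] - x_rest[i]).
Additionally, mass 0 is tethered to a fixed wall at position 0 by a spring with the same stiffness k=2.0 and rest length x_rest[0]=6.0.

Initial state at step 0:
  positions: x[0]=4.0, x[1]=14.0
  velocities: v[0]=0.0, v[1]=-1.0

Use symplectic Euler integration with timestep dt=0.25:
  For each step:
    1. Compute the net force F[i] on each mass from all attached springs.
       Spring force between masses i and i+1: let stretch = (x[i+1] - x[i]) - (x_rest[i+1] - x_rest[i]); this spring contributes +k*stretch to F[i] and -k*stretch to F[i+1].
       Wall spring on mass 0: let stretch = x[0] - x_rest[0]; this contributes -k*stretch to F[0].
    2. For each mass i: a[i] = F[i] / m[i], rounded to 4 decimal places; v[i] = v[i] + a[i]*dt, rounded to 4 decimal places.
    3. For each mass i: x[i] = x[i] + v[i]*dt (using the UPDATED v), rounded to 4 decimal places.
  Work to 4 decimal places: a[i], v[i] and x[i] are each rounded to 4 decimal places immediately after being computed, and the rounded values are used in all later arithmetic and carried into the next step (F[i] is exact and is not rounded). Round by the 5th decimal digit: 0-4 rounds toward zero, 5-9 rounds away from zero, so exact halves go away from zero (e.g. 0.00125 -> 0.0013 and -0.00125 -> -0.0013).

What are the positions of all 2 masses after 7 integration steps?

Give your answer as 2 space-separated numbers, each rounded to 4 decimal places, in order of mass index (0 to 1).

Step 0: x=[4.0000 14.0000] v=[0.0000 -1.0000]
Step 1: x=[4.7500 13.5000] v=[3.0000 -2.0000]
Step 2: x=[6.0000 12.8281] v=[5.0000 -2.6875]
Step 3: x=[7.3535 12.1045] v=[5.4141 -2.8945]
Step 4: x=[8.3817 11.4589] v=[4.1129 -2.5823]
Step 5: x=[8.7469 10.9960] v=[1.4607 -1.8516]
Step 6: x=[8.2999 10.7675] v=[-1.7882 -0.9139]
Step 7: x=[7.1238 10.7598] v=[-4.7044 -0.0308]

Answer: 7.1238 10.7598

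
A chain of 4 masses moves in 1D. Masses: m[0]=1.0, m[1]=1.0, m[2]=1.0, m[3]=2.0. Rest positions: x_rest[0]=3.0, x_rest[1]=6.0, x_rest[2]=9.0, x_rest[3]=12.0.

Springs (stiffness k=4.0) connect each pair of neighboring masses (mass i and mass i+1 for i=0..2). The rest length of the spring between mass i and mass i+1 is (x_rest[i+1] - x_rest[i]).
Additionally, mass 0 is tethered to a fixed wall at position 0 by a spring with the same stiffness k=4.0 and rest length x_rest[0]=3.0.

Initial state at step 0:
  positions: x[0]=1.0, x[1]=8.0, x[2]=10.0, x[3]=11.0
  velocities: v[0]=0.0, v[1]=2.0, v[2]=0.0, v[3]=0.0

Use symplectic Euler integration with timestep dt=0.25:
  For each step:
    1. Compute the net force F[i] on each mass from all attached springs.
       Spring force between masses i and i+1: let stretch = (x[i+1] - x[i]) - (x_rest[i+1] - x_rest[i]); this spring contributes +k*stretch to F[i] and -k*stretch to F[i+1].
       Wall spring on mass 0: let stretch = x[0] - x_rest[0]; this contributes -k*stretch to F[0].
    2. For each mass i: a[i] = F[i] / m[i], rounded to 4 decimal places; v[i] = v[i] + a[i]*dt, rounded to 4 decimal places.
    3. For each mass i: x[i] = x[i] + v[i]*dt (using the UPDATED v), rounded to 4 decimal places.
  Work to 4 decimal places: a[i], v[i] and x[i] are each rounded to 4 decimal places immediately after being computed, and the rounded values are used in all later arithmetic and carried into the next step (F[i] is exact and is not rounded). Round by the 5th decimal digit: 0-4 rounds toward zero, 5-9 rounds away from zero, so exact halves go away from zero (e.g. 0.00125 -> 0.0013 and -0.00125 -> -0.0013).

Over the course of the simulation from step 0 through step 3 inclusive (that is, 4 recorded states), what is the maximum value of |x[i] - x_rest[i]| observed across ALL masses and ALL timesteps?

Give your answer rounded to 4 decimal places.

Step 0: x=[1.0000 8.0000 10.0000 11.0000] v=[0.0000 2.0000 0.0000 0.0000]
Step 1: x=[2.5000 7.2500 9.7500 11.2500] v=[6.0000 -3.0000 -1.0000 1.0000]
Step 2: x=[4.5625 5.9375 9.2500 11.6875] v=[8.2500 -5.2500 -2.0000 1.7500]
Step 3: x=[5.8281 5.1094 8.5313 12.1953] v=[5.0625 -3.3125 -2.8750 2.0313]
Max displacement = 2.8281

Answer: 2.8281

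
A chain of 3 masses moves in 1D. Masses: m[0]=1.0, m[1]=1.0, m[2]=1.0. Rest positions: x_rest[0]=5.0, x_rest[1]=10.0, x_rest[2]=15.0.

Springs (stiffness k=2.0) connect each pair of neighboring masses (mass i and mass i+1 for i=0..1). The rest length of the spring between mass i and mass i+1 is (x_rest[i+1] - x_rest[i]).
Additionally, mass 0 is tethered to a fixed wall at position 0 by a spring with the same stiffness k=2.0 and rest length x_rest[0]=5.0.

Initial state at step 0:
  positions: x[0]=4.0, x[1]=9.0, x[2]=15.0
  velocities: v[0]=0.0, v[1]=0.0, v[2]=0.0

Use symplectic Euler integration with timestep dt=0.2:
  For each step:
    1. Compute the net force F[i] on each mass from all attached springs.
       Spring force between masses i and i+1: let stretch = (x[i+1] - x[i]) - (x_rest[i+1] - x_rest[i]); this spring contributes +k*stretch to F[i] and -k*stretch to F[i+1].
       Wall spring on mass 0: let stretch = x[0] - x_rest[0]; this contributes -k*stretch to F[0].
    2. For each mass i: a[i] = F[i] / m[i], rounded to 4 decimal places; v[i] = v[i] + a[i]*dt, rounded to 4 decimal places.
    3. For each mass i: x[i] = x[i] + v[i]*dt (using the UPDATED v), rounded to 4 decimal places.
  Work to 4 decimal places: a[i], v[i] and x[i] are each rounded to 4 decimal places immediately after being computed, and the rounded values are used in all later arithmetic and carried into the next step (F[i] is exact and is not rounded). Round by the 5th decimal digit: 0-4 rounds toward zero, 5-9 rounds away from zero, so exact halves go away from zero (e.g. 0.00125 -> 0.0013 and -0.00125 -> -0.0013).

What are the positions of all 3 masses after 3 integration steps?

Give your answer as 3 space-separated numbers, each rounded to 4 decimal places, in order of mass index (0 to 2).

Step 0: x=[4.0000 9.0000 15.0000] v=[0.0000 0.0000 0.0000]
Step 1: x=[4.0800 9.0800 14.9200] v=[0.4000 0.4000 -0.4000]
Step 2: x=[4.2336 9.2272 14.7728] v=[0.7680 0.7360 -0.7360]
Step 3: x=[4.4480 9.4186 14.5820] v=[1.0720 0.9568 -0.9542]

Answer: 4.4480 9.4186 14.5820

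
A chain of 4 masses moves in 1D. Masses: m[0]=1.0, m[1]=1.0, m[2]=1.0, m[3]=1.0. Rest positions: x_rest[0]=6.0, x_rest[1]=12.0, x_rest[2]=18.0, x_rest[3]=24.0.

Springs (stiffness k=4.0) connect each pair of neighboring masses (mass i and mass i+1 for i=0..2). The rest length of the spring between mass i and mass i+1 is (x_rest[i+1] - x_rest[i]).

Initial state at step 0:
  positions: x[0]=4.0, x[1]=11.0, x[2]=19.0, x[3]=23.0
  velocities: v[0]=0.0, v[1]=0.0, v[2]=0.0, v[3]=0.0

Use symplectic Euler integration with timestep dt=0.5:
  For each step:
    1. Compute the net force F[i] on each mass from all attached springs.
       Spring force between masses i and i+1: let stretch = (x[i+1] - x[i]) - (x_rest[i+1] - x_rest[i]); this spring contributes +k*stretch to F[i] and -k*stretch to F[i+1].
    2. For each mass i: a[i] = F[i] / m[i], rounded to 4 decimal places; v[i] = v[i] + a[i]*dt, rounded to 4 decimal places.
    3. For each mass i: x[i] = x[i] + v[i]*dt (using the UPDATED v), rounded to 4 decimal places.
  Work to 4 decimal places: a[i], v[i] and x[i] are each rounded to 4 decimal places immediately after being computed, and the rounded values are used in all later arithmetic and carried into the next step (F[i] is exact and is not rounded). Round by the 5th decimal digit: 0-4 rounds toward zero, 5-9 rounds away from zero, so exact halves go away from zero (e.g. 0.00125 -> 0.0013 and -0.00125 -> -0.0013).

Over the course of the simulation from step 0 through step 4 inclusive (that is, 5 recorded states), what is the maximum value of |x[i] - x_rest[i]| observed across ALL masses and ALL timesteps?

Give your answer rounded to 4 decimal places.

Step 0: x=[4.0000 11.0000 19.0000 23.0000] v=[0.0000 0.0000 0.0000 0.0000]
Step 1: x=[5.0000 12.0000 15.0000 25.0000] v=[2.0000 2.0000 -8.0000 4.0000]
Step 2: x=[7.0000 9.0000 18.0000 23.0000] v=[4.0000 -6.0000 6.0000 -4.0000]
Step 3: x=[5.0000 13.0000 17.0000 22.0000] v=[-4.0000 8.0000 -2.0000 -2.0000]
Step 4: x=[5.0000 13.0000 17.0000 22.0000] v=[0.0000 0.0000 0.0000 0.0000]
Max displacement = 3.0000

Answer: 3.0000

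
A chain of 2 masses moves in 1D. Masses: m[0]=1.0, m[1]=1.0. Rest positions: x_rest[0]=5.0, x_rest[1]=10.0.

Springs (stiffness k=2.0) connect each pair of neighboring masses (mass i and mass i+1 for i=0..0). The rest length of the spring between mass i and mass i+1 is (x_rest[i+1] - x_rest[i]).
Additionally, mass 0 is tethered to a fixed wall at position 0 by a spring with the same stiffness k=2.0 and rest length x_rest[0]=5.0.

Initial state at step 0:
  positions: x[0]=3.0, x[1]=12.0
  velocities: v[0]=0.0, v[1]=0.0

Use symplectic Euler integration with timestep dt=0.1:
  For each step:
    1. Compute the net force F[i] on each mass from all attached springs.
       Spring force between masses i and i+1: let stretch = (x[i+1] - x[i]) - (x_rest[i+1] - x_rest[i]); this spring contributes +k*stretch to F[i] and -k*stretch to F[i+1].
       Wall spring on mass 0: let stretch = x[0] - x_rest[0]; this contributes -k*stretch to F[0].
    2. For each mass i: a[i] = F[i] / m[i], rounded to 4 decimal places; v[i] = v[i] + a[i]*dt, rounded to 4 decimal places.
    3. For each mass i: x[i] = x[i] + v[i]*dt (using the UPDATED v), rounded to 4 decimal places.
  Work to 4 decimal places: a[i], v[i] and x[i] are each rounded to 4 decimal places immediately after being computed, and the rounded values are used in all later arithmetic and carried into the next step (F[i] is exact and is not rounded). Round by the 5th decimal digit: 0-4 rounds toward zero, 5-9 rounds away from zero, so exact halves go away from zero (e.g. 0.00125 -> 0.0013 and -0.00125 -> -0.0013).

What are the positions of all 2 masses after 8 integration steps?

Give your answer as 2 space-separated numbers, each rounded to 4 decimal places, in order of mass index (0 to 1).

Step 0: x=[3.0000 12.0000] v=[0.0000 0.0000]
Step 1: x=[3.1200 11.9200] v=[1.2000 -0.8000]
Step 2: x=[3.3536 11.7640] v=[2.3360 -1.5600]
Step 3: x=[3.6883 11.5398] v=[3.3474 -2.2421]
Step 4: x=[4.1063 11.2586] v=[4.1800 -2.8124]
Step 5: x=[4.5852 10.9343] v=[4.7892 -3.2429]
Step 6: x=[5.0994 10.5830] v=[5.1420 -3.5127]
Step 7: x=[5.6213 10.2221] v=[5.2188 -3.6094]
Step 8: x=[6.1228 9.8691] v=[5.0147 -3.5296]

Answer: 6.1228 9.8691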